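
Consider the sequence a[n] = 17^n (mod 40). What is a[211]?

33

We have a[1] = 17; a[2] = 9; a[3] = 33; a[4] = 1; a[5] = 17.
Since a[5] = a[1] = 17, the sequence is periodic with period 4.
So a[211] = a[1 + ((211-1) mod 4)] = a[3] = 33.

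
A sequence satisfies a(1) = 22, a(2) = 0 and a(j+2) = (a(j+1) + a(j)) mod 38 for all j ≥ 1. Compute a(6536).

We have a(1) = 22,  a(2) = 0,  a(3) = 22,  a(4) = 22,  a(5) = 6,  a(6) = 28,  a(7) = 34,  a(8) = 24,  a(9) = 20,  a(10) = 6,  a(11) = 26,  a(12) = 32,  a(13) = 20,  a(14) = 14,  a(15) = 34,  a(16) = 10,  a(17) = 6,  a(18) = 16,  a(19) = 22,  a(20) = 0.
The sequence repeats with period 18.
(6536 - 1) mod 18 = 1, so a(6536) = a(2) = 0.

0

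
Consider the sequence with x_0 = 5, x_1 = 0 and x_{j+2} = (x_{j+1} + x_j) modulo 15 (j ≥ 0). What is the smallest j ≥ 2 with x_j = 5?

2

We have x_0 = 5; x_1 = 0; x_2 = 5; x_3 = 5; x_4 = 10; x_5 = 0; x_6 = 10; x_7 = 10; x_8 = 5; x_9 = 0.
The sequence repeats with period 8.
The value 5 first appears (with j ≥ 2) at x_2.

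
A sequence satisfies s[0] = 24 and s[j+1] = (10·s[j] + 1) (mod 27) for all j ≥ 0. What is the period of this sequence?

s[0] = 24,  s[1] = 25,  s[2] = 8,  s[3] = 0,  s[4] = 1,  s[5] = 11,  s[6] = 3,  s[7] = 4,  s[8] = 14,  s[9] = 6,  s[10] = 7,  s[11] = 17,  s[12] = 9,  s[13] = 10,  s[14] = 20,  s[15] = 12,  s[16] = 13,  s[17] = 23,  s[18] = 15,  s[19] = 16,  s[20] = 26,  s[21] = 18,  s[22] = 19,  s[23] = 2,  s[24] = 21,  s[25] = 22,  s[26] = 5,  s[27] = 24.
The sequence repeats with period 27.

27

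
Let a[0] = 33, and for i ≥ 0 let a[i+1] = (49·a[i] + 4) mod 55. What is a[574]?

8

We have a[0] = 33, a[1] = 26, a[2] = 13, a[3] = 36, a[4] = 8, a[5] = 11, a[6] = 48, a[7] = 46, a[8] = 3, a[9] = 41, a[10] = 33.
Since a[10] = a[0] = 33, the sequence is periodic with period 10.
So a[574] = a[0 + ((574-0) mod 10)] = a[4] = 8.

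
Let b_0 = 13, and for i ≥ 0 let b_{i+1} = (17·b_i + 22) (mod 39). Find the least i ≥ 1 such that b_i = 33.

Listing terms: b_0 = 13; b_1 = 9; b_2 = 19; b_3 = 33; b_4 = 37; b_5 = 27; b_6 = 13.
The sequence repeats with period 6.
The value 33 first appears (with i ≥ 1) at b_3.

3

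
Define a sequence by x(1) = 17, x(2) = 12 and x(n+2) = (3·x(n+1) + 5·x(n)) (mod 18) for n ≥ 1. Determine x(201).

Computing terms: x(1) = 17; x(2) = 12; x(3) = 13; x(4) = 9; x(5) = 2; x(6) = 15; x(7) = 1; x(8) = 6; x(9) = 5; x(10) = 9; x(11) = 16; x(12) = 3; x(13) = 17; x(14) = 12.
The sequence repeats with period 12.
(201 - 1) mod 12 = 8, so x(201) = x(9) = 5.

5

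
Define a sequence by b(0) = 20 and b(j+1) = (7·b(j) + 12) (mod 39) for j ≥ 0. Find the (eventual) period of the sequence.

b(0) = 20, b(1) = 35, b(2) = 23, b(3) = 17, b(4) = 14, b(5) = 32, b(6) = 2, b(7) = 26, b(8) = 38, b(9) = 5, b(10) = 8, b(11) = 29, b(12) = 20.
The sequence repeats with period 12.

12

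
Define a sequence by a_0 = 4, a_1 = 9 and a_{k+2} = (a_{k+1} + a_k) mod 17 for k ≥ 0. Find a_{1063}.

8

We have a_0 = 4; a_1 = 9; a_2 = 13; a_3 = 5; a_4 = 1; a_5 = 6; a_6 = 7; a_7 = 13; a_8 = 3; a_9 = 16; a_{10} = 2; a_{11} = 1; a_{12} = 3; a_{13} = 4; a_{14} = 7; a_{15} = 11; a_{16} = 1; a_{17} = 12; a_{18} = 13; a_{19} = 8; a_{20} = 4; a_{21} = 12; a_{22} = 16; a_{23} = 11; a_{24} = 10; a_{25} = 4; a_{26} = 14; a_{27} = 1; a_{28} = 15; a_{29} = 16; a_{30} = 14; a_{31} = 13; a_{32} = 10; a_{33} = 6; a_{34} = 16; a_{35} = 5; a_{36} = 4; a_{37} = 9.
The sequence repeats with period 36.
(1063 - 0) mod 36 = 19, so a_{1063} = a_{19} = 8.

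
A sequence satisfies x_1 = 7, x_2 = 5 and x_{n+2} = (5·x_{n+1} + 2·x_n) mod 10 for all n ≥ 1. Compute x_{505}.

7

Computing terms: x_1 = 7,  x_2 = 5,  x_3 = 9,  x_4 = 5,  x_5 = 3,  x_6 = 5,  x_7 = 1,  x_8 = 5,  x_9 = 7,  x_{10} = 5.
Since (x_9, x_{10}) = (x_1, x_2) = (7, 5) (two consecutive terms determine the rest), the sequence is periodic with period 8.
(505 - 1) mod 8 = 0, so x_{505} = x_1 = 7.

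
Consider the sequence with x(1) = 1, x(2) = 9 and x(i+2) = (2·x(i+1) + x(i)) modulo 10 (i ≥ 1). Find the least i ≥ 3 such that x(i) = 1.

We have x(1) = 1; x(2) = 9; x(3) = 9; x(4) = 7; x(5) = 3; x(6) = 3; x(7) = 9; x(8) = 1; x(9) = 1; x(10) = 3; x(11) = 7; x(12) = 7; x(13) = 1; x(14) = 9.
The sequence repeats with period 12.
The value 1 first appears (with i ≥ 3) at x(8).

8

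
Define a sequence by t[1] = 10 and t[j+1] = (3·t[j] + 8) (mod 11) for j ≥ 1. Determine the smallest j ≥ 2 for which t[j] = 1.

t[1] = 10; t[2] = 5; t[3] = 1; t[4] = 0; t[5] = 8; t[6] = 10.
Since t[6] = t[1] = 10, the sequence is periodic with period 5.
The value 1 first appears (with j ≥ 2) at t[3].

3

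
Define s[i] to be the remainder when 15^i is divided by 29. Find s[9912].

We have s[0] = 1; s[1] = 15; s[2] = 22; s[3] = 11; s[4] = 20; s[5] = 10; s[6] = 5; s[7] = 17; s[8] = 23; s[9] = 26; s[10] = 13; s[11] = 21; s[12] = 25; s[13] = 27; s[14] = 28; s[15] = 14; s[16] = 7; s[17] = 18; s[18] = 9; s[19] = 19; s[20] = 24; s[21] = 12; s[22] = 6; s[23] = 3; s[24] = 16; s[25] = 8; s[26] = 4; s[27] = 2; s[28] = 1.
Since s[28] = s[0] = 1, the sequence is periodic with period 28.
So s[9912] = s[0 + ((9912-0) mod 28)] = s[0] = 1.

1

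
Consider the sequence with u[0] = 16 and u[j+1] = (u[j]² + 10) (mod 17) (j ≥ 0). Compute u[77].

12

Listing terms: u[0] = 16, u[1] = 11, u[2] = 12, u[3] = 1, u[4] = 11.
Since u[4] = u[1] = 11, the sequence is eventually periodic: after a pre-period of length 1 it cycles with period 3.
For j ≥ 1, u[j] depends only on (j - 1) mod 3. (77 - 1) mod 3 = 1, so u[77] = u[2] = 12.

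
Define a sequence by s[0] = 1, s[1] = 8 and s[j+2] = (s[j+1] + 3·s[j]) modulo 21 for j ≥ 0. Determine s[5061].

s[0] = 1,  s[1] = 8,  s[2] = 11,  s[3] = 14,  s[4] = 5,  s[5] = 5,  s[6] = 20,  s[7] = 14,  s[8] = 11,  s[9] = 11,  s[10] = 2,  s[11] = 14,  s[12] = 20,  s[13] = 20,  s[14] = 17,  s[15] = 14,  s[16] = 2,  s[17] = 2,  s[18] = 8,  s[19] = 14,  s[20] = 17,  s[21] = 17,  s[22] = 5,  s[23] = 14,  s[24] = 8,  s[25] = 8,  s[26] = 11.
Since (s[25], s[26]) = (s[1], s[2]) = (8, 11) (two consecutive terms determine the rest), the sequence is eventually periodic: after a pre-period of length 1 it cycles with period 24.
For j ≥ 1, s[j] depends only on (j - 1) mod 24. (5061 - 1) mod 24 = 20, so s[5061] = s[21] = 17.

17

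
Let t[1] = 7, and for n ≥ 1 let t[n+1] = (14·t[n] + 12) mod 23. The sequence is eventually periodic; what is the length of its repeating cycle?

22

We have t[1] = 7, t[2] = 18, t[3] = 11, t[4] = 5, t[5] = 13, t[6] = 10, t[7] = 14, t[8] = 1, t[9] = 3, t[10] = 8, t[11] = 9, t[12] = 0, t[13] = 12, t[14] = 19, t[15] = 2, t[16] = 17, t[17] = 20, t[18] = 16, t[19] = 6, t[20] = 4, t[21] = 22, t[22] = 21, t[23] = 7.
Since t[23] = t[1] = 7, the sequence is periodic with period 22.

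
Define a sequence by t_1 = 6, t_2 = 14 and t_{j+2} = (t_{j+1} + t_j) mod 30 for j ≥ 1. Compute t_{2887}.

22

We have t_1 = 6; t_2 = 14; t_3 = 20; t_4 = 4; t_5 = 24; t_6 = 28; t_7 = 22; t_8 = 20; t_9 = 12; t_{10} = 2; t_{11} = 14; t_{12} = 16; t_{13} = 0; t_{14} = 16; t_{15} = 16; t_{16} = 2; t_{17} = 18; t_{18} = 20; t_{19} = 8; t_{20} = 28; t_{21} = 6; t_{22} = 4; t_{23} = 10; t_{24} = 14; t_{25} = 24; t_{26} = 8; t_{27} = 2; t_{28} = 10; t_{29} = 12; t_{30} = 22; t_{31} = 4; t_{32} = 26; t_{33} = 0; t_{34} = 26; t_{35} = 26; t_{36} = 22; t_{37} = 18; t_{38} = 10; t_{39} = 28; t_{40} = 8; t_{41} = 6; t_{42} = 14.
Since (t_{41}, t_{42}) = (t_1, t_2) = (6, 14) (two consecutive terms determine the rest), the sequence is periodic with period 40.
(2887 - 1) mod 40 = 6, so t_{2887} = t_7 = 22.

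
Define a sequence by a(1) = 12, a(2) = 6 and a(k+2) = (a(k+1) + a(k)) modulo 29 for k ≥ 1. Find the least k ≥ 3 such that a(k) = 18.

We have a(1) = 12,  a(2) = 6,  a(3) = 18,  a(4) = 24,  a(5) = 13,  a(6) = 8,  a(7) = 21,  a(8) = 0,  a(9) = 21,  a(10) = 21,  a(11) = 13,  a(12) = 5,  a(13) = 18,  a(14) = 23,  a(15) = 12,  a(16) = 6.
The sequence repeats with period 14.
The value 18 first appears (with k ≥ 3) at a(3).

3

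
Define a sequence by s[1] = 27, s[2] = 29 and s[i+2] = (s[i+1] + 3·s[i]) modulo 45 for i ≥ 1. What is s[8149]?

We have s[1] = 27, s[2] = 29, s[3] = 20, s[4] = 17, s[5] = 32, s[6] = 38, s[7] = 44, s[8] = 23, s[9] = 20, s[10] = 44, s[11] = 14, s[12] = 11, s[13] = 8, s[14] = 41, s[15] = 20, s[16] = 8, s[17] = 23, s[18] = 2, s[19] = 26, s[20] = 32, s[21] = 20, s[22] = 26, s[23] = 41, s[24] = 29, s[25] = 17, s[26] = 14, s[27] = 20, s[28] = 17.
Since (s[27], s[28]) = (s[3], s[4]) = (20, 17) (two consecutive terms determine the rest), the sequence is eventually periodic: after a pre-period of length 2 it cycles with period 24.
For i ≥ 3, s[i] depends only on (i - 3) mod 24. (8149 - 3) mod 24 = 10, so s[8149] = s[13] = 8.

8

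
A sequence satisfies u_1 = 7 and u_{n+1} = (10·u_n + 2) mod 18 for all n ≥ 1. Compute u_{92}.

0

u_1 = 7; u_2 = 0; u_3 = 2; u_4 = 4; u_5 = 6; u_6 = 8; u_7 = 10; u_8 = 12; u_9 = 14; u_{10} = 16; u_{11} = 0.
Since u_{11} = u_2 = 0, the sequence is eventually periodic: after a pre-period of length 1 it cycles with period 9.
For n ≥ 2, u_n depends only on (n - 2) mod 9. (92 - 2) mod 9 = 0, so u_{92} = u_2 = 0.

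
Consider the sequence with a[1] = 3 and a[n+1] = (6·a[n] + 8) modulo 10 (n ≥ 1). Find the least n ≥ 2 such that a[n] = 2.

4

a[1] = 3,  a[2] = 6,  a[3] = 4,  a[4] = 2,  a[5] = 0,  a[6] = 8,  a[7] = 6.
Since a[7] = a[2] = 6, the sequence is eventually periodic: after a pre-period of length 1 it cycles with period 5.
The value 2 first appears (with n ≥ 2) at a[4].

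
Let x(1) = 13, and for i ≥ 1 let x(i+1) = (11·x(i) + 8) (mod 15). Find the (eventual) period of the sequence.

We have x(1) = 13,  x(2) = 1,  x(3) = 4,  x(4) = 7,  x(5) = 10,  x(6) = 13.
The sequence repeats with period 5.

5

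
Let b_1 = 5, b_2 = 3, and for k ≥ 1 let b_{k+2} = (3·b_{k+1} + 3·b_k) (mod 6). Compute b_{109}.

3

We have b_1 = 5,  b_2 = 3,  b_3 = 0,  b_4 = 3,  b_5 = 3,  b_6 = 0.
Since (b_5, b_6) = (b_2, b_3) = (3, 0) (two consecutive terms determine the rest), the sequence is eventually periodic: after a pre-period of length 1 it cycles with period 3.
For k ≥ 2, b_k depends only on (k - 2) mod 3. (109 - 2) mod 3 = 2, so b_{109} = b_4 = 3.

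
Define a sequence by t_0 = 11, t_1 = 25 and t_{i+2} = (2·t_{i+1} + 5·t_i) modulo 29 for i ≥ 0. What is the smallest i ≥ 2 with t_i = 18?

Listing terms: t_0 = 11,  t_1 = 25,  t_2 = 18,  t_3 = 16,  t_4 = 6,  t_5 = 5,  t_6 = 11,  t_7 = 18,  t_8 = 4,  t_9 = 11,  t_{10} = 13,  t_{11} = 23,  t_{12} = 24,  t_{13} = 18,  t_{14} = 11,  t_{15} = 25.
The sequence repeats with period 14.
The value 18 first appears (with i ≥ 2) at t_2.

2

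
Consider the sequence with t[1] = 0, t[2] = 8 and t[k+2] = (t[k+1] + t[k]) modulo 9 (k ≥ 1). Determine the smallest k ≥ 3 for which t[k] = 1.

7

Computing terms: t[1] = 0,  t[2] = 8,  t[3] = 8,  t[4] = 7,  t[5] = 6,  t[6] = 4,  t[7] = 1,  t[8] = 5,  t[9] = 6,  t[10] = 2,  t[11] = 8,  t[12] = 1,  t[13] = 0,  t[14] = 1,  t[15] = 1,  t[16] = 2,  t[17] = 3,  t[18] = 5,  t[19] = 8,  t[20] = 4,  t[21] = 3,  t[22] = 7,  t[23] = 1,  t[24] = 8,  t[25] = 0,  t[26] = 8.
The sequence repeats with period 24.
The value 1 first appears (with k ≥ 3) at t[7].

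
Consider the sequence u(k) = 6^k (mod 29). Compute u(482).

24

We have u(0) = 1,  u(1) = 6,  u(2) = 7,  u(3) = 13,  u(4) = 20,  u(5) = 4,  u(6) = 24,  u(7) = 28,  u(8) = 23,  u(9) = 22,  u(10) = 16,  u(11) = 9,  u(12) = 25,  u(13) = 5,  u(14) = 1.
Since u(14) = u(0) = 1, the sequence is periodic with period 14.
(482 - 0) mod 14 = 6, so u(482) = u(6) = 24.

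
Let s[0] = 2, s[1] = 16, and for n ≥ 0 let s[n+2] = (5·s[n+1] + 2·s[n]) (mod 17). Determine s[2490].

s[0] = 2,  s[1] = 16,  s[2] = 16,  s[3] = 10,  s[4] = 14,  s[5] = 5,  s[6] = 2,  s[7] = 3,  s[8] = 2,  s[9] = 16.
The sequence repeats with period 8.
(2490 - 0) mod 8 = 2, so s[2490] = s[2] = 16.

16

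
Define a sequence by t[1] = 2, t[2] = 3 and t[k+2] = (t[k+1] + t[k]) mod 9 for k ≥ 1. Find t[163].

Listing terms: t[1] = 2; t[2] = 3; t[3] = 5; t[4] = 8; t[5] = 4; t[6] = 3; t[7] = 7; t[8] = 1; t[9] = 8; t[10] = 0; t[11] = 8; t[12] = 8; t[13] = 7; t[14] = 6; t[15] = 4; t[16] = 1; t[17] = 5; t[18] = 6; t[19] = 2; t[20] = 8; t[21] = 1; t[22] = 0; t[23] = 1; t[24] = 1; t[25] = 2; t[26] = 3.
Since (t[25], t[26]) = (t[1], t[2]) = (2, 3) (two consecutive terms determine the rest), the sequence is periodic with period 24.
(163 - 1) mod 24 = 18, so t[163] = t[19] = 2.

2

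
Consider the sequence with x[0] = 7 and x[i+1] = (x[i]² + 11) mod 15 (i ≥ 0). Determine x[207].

12

Computing terms: x[0] = 7, x[1] = 0, x[2] = 11, x[3] = 12, x[4] = 5, x[5] = 6, x[6] = 2, x[7] = 0.
Since x[7] = x[1] = 0, the sequence is eventually periodic: after a pre-period of length 1 it cycles with period 6.
For i ≥ 1, x[i] depends only on (i - 1) mod 6. (207 - 1) mod 6 = 2, so x[207] = x[3] = 12.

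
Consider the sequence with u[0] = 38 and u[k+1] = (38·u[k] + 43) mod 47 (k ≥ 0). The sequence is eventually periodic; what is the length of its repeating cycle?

46

Listing terms: u[0] = 38,  u[1] = 30,  u[2] = 8,  u[3] = 18,  u[4] = 22,  u[5] = 33,  u[6] = 28,  u[7] = 26,  u[8] = 44,  u[9] = 23,  u[10] = 24,  u[11] = 15,  u[12] = 2,  u[13] = 25,  u[14] = 6,  u[15] = 36,  u[16] = 1,  u[17] = 34,  u[18] = 19,  u[19] = 13,  u[20] = 20,  u[21] = 4,  u[22] = 7,  u[23] = 27,  u[24] = 35,  u[25] = 10,  u[26] = 0,  u[27] = 43,  u[28] = 32,  u[29] = 37,  u[30] = 39,  u[31] = 21,  u[32] = 42,  u[33] = 41,  u[34] = 3,  u[35] = 16,  u[36] = 40,  u[37] = 12,  u[38] = 29,  u[39] = 17,  u[40] = 31,  u[41] = 46,  u[42] = 5,  u[43] = 45,  u[44] = 14,  u[45] = 11,  u[46] = 38.
Since u[46] = u[0] = 38, the sequence is periodic with period 46.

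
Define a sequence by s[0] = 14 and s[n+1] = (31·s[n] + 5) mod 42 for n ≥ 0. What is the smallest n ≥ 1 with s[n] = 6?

2

Listing terms: s[0] = 14, s[1] = 19, s[2] = 6, s[3] = 23, s[4] = 4, s[5] = 3, s[6] = 14.
Since s[6] = s[0] = 14, the sequence is periodic with period 6.
The value 6 first appears (with n ≥ 1) at s[2].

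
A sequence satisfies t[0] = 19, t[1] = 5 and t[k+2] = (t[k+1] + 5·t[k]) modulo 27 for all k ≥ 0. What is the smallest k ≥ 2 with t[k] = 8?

5

Listing terms: t[0] = 19, t[1] = 5, t[2] = 19, t[3] = 17, t[4] = 4, t[5] = 8, t[6] = 1, t[7] = 14, t[8] = 19, t[9] = 8, t[10] = 22, t[11] = 8, t[12] = 10, t[13] = 23, t[14] = 19, t[15] = 26, t[16] = 13, t[17] = 8, t[18] = 19, t[19] = 5.
The sequence repeats with period 18.
The value 8 first appears (with k ≥ 2) at t[5].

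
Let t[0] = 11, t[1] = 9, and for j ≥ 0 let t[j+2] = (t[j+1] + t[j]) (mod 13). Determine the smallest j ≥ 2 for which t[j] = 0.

We have t[0] = 11, t[1] = 9, t[2] = 7, t[3] = 3, t[4] = 10, t[5] = 0, t[6] = 10, t[7] = 10, t[8] = 7, t[9] = 4, t[10] = 11, t[11] = 2, t[12] = 0, t[13] = 2, t[14] = 2, t[15] = 4, t[16] = 6, t[17] = 10, t[18] = 3, t[19] = 0, t[20] = 3, t[21] = 3, t[22] = 6, t[23] = 9, t[24] = 2, t[25] = 11, t[26] = 0, t[27] = 11, t[28] = 11, t[29] = 9.
Since (t[28], t[29]) = (t[0], t[1]) = (11, 9) (two consecutive terms determine the rest), the sequence is periodic with period 28.
The value 0 first appears (with j ≥ 2) at t[5].

5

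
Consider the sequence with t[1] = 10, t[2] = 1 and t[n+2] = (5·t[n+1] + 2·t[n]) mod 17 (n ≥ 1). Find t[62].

7

We have t[1] = 10; t[2] = 1; t[3] = 8; t[4] = 8; t[5] = 5; t[6] = 7; t[7] = 11; t[8] = 1; t[9] = 10; t[10] = 1.
Since (t[9], t[10]) = (t[1], t[2]) = (10, 1) (two consecutive terms determine the rest), the sequence is periodic with period 8.
(62 - 1) mod 8 = 5, so t[62] = t[6] = 7.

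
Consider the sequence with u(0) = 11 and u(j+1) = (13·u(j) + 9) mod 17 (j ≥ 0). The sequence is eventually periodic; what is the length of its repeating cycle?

Computing terms: u(0) = 11, u(1) = 16, u(2) = 13, u(3) = 8, u(4) = 11.
The sequence repeats with period 4.

4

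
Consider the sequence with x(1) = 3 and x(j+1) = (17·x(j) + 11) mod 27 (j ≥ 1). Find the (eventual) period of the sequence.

x(1) = 3,  x(2) = 8,  x(3) = 12,  x(4) = 26,  x(5) = 21,  x(6) = 17,  x(7) = 3.
The sequence repeats with period 6.

6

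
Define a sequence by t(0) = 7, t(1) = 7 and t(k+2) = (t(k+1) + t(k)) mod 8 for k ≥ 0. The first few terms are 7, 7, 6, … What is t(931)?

3

Listing terms: t(0) = 7; t(1) = 7; t(2) = 6; t(3) = 5; t(4) = 3; t(5) = 0; t(6) = 3; t(7) = 3; t(8) = 6; t(9) = 1; t(10) = 7; t(11) = 0; t(12) = 7; t(13) = 7.
Since (t(12), t(13)) = (t(0), t(1)) = (7, 7) (two consecutive terms determine the rest), the sequence is periodic with period 12.
So t(931) = t(0 + ((931-0) mod 12)) = t(7) = 3.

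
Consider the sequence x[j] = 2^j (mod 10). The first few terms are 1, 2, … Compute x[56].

x[0] = 1; x[1] = 2; x[2] = 4; x[3] = 8; x[4] = 6; x[5] = 2.
Since x[5] = x[1] = 2, the sequence is eventually periodic: after a pre-period of length 1 it cycles with period 4.
For j ≥ 1, x[j] depends only on (j - 1) mod 4. (56 - 1) mod 4 = 3, so x[56] = x[4] = 6.

6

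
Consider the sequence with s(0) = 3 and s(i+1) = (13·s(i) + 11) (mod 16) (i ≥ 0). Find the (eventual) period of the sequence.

16

We have s(0) = 3; s(1) = 2; s(2) = 5; s(3) = 12; s(4) = 7; s(5) = 6; s(6) = 9; s(7) = 0; s(8) = 11; s(9) = 10; s(10) = 13; s(11) = 4; s(12) = 15; s(13) = 14; s(14) = 1; s(15) = 8; s(16) = 3.
The sequence repeats with period 16.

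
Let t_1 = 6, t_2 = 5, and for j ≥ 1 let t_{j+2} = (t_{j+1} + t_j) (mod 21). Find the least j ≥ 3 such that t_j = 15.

t_1 = 6,  t_2 = 5,  t_3 = 11,  t_4 = 16,  t_5 = 6,  t_6 = 1,  t_7 = 7,  t_8 = 8,  t_9 = 15,  t_{10} = 2,  t_{11} = 17,  t_{12} = 19,  t_{13} = 15,  t_{14} = 13,  t_{15} = 7,  t_{16} = 20,  t_{17} = 6,  t_{18} = 5.
The sequence repeats with period 16.
The value 15 first appears (with j ≥ 3) at t_9.

9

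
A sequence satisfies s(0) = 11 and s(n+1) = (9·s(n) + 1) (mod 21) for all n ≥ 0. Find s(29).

19

Listing terms: s(0) = 11; s(1) = 16; s(2) = 19; s(3) = 4; s(4) = 16.
Since s(4) = s(1) = 16, the sequence is eventually periodic: after a pre-period of length 1 it cycles with period 3.
For n ≥ 1, s(n) depends only on (n - 1) mod 3. (29 - 1) mod 3 = 1, so s(29) = s(2) = 19.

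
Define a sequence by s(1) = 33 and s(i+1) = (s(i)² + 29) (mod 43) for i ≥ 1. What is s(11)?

We have s(1) = 33, s(2) = 0, s(3) = 29, s(4) = 10, s(5) = 0.
Since s(5) = s(2) = 0, the sequence is eventually periodic: after a pre-period of length 1 it cycles with period 3.
For i ≥ 2, s(i) depends only on (i - 2) mod 3. (11 - 2) mod 3 = 0, so s(11) = s(2) = 0.

0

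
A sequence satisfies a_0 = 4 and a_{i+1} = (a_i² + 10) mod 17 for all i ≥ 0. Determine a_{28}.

1

Computing terms: a_0 = 4, a_1 = 9, a_2 = 6, a_3 = 12, a_4 = 1, a_5 = 11, a_6 = 12.
Since a_6 = a_3 = 12, the sequence is eventually periodic: after a pre-period of length 3 it cycles with period 3.
For i ≥ 3, a_i depends only on (i - 3) mod 3. (28 - 3) mod 3 = 1, so a_{28} = a_4 = 1.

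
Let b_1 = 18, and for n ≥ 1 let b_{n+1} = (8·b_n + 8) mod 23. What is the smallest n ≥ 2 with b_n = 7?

11

b_1 = 18; b_2 = 14; b_3 = 5; b_4 = 2; b_5 = 1; b_6 = 16; b_7 = 21; b_8 = 15; b_9 = 13; b_{10} = 20; b_{11} = 7; b_{12} = 18.
Since b_{12} = b_1 = 18, the sequence is periodic with period 11.
The value 7 first appears (with n ≥ 2) at b_{11}.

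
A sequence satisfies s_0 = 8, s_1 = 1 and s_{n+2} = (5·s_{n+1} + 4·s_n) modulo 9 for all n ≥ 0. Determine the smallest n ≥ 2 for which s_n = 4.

Computing terms: s_0 = 8, s_1 = 1, s_2 = 1, s_3 = 0, s_4 = 4, s_5 = 2, s_6 = 8, s_7 = 3, s_8 = 2, s_9 = 4, s_{10} = 1, s_{11} = 3, s_{12} = 1, s_{13} = 8, s_{14} = 8, s_{15} = 0, s_{16} = 5, s_{17} = 7, s_{18} = 1, s_{19} = 6, s_{20} = 7, s_{21} = 5, s_{22} = 8, s_{23} = 6, s_{24} = 8, s_{25} = 1.
Since (s_{24}, s_{25}) = (s_0, s_1) = (8, 1) (two consecutive terms determine the rest), the sequence is periodic with period 24.
The value 4 first appears (with n ≥ 2) at s_4.

4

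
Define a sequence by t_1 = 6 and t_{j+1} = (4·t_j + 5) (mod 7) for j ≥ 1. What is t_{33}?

2

t_1 = 6, t_2 = 1, t_3 = 2, t_4 = 6.
The sequence repeats with period 3.
So t_{33} = t_{1 + ((33-1) mod 3)} = t_3 = 2.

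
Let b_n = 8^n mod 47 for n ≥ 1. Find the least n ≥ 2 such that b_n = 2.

8

b_1 = 8; b_2 = 17; b_3 = 42; b_4 = 7; b_5 = 9; b_6 = 25; b_7 = 12; b_8 = 2; b_9 = 16; b_{10} = 34; b_{11} = 37; b_{12} = 14; b_{13} = 18; b_{14} = 3; b_{15} = 24; b_{16} = 4; b_{17} = 32; b_{18} = 21; b_{19} = 27; b_{20} = 28; b_{21} = 36; b_{22} = 6; b_{23} = 1; b_{24} = 8.
The sequence repeats with period 23.
The value 2 first appears (with n ≥ 2) at b_8.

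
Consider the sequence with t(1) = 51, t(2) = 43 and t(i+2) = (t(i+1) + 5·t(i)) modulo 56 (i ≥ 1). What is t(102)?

32

Computing terms: t(1) = 51, t(2) = 43, t(3) = 18, t(4) = 9, t(5) = 43, t(6) = 32, t(7) = 23, t(8) = 15, t(9) = 18, t(10) = 37, t(11) = 15, t(12) = 32, t(13) = 51, t(14) = 43.
The sequence repeats with period 12.
So t(102) = t(1 + ((102-1) mod 12)) = t(6) = 32.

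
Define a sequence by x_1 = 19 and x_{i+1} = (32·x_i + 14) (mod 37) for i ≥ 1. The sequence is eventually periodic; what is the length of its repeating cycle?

36

Computing terms: x_1 = 19; x_2 = 30; x_3 = 12; x_4 = 28; x_5 = 22; x_6 = 15; x_7 = 13; x_8 = 23; x_9 = 10; x_{10} = 1; x_{11} = 9; x_{12} = 6; x_{13} = 21; x_{14} = 20; x_{15} = 25; x_{16} = 0; x_{17} = 14; x_{18} = 18; x_{19} = 35; x_{20} = 24; x_{21} = 5; x_{22} = 26; x_{23} = 32; x_{24} = 2; x_{25} = 4; x_{26} = 31; x_{27} = 7; x_{28} = 16; x_{29} = 8; x_{30} = 11; x_{31} = 33; x_{32} = 34; x_{33} = 29; x_{34} = 17; x_{35} = 3; x_{36} = 36; x_{37} = 19.
The sequence repeats with period 36.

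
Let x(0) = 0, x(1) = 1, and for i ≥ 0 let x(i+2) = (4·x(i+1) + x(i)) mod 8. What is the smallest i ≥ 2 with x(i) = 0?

4

x(0) = 0, x(1) = 1, x(2) = 4, x(3) = 1, x(4) = 0, x(5) = 1.
Since (x(4), x(5)) = (x(0), x(1)) = (0, 1) (two consecutive terms determine the rest), the sequence is periodic with period 4.
The value 0 next appears (with i ≥ 2) at x(4).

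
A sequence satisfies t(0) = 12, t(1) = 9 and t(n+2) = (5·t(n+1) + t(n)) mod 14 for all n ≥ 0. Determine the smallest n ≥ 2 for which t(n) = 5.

Computing terms: t(0) = 12, t(1) = 9, t(2) = 1, t(3) = 0, t(4) = 1, t(5) = 5, t(6) = 12, t(7) = 9.
Since (t(6), t(7)) = (t(0), t(1)) = (12, 9) (two consecutive terms determine the rest), the sequence is periodic with period 6.
The value 5 first appears (with n ≥ 2) at t(5).

5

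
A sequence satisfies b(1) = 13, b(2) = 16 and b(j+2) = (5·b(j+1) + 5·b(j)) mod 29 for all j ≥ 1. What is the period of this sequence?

We have b(1) = 13,  b(2) = 16,  b(3) = 0,  b(4) = 22,  b(5) = 23,  b(6) = 22,  b(7) = 22,  b(8) = 17,  b(9) = 21,  b(10) = 16,  b(11) = 11,  b(12) = 19,  b(13) = 5,  b(14) = 4,  b(15) = 16,  b(16) = 13,  b(17) = 0,  b(18) = 7,  b(19) = 6,  b(20) = 7,  b(21) = 7,  b(22) = 12,  b(23) = 8,  b(24) = 13,  b(25) = 18,  b(26) = 10,  b(27) = 24,  b(28) = 25,  b(29) = 13,  b(30) = 16.
Since (b(29), b(30)) = (b(1), b(2)) = (13, 16) (two consecutive terms determine the rest), the sequence is periodic with period 28.

28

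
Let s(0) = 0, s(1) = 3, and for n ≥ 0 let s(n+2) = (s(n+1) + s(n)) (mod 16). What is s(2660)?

Computing terms: s(0) = 0; s(1) = 3; s(2) = 3; s(3) = 6; s(4) = 9; s(5) = 15; s(6) = 8; s(7) = 7; s(8) = 15; s(9) = 6; s(10) = 5; s(11) = 11; s(12) = 0; s(13) = 11; s(14) = 11; s(15) = 6; s(16) = 1; s(17) = 7; s(18) = 8; s(19) = 15; s(20) = 7; s(21) = 6; s(22) = 13; s(23) = 3; s(24) = 0; s(25) = 3.
Since (s(24), s(25)) = (s(0), s(1)) = (0, 3) (two consecutive terms determine the rest), the sequence is periodic with period 24.
So s(2660) = s(0 + ((2660-0) mod 24)) = s(20) = 7.

7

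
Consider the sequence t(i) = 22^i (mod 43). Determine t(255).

27

Computing terms: t(0) = 1; t(1) = 22; t(2) = 11; t(3) = 27; t(4) = 35; t(5) = 39; t(6) = 41; t(7) = 42; t(8) = 21; t(9) = 32; t(10) = 16; t(11) = 8; t(12) = 4; t(13) = 2; t(14) = 1.
Since t(14) = t(0) = 1, the sequence is periodic with period 14.
So t(255) = t(0 + ((255-0) mod 14)) = t(3) = 27.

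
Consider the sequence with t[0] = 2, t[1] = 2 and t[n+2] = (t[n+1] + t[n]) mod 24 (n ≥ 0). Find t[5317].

10

Computing terms: t[0] = 2,  t[1] = 2,  t[2] = 4,  t[3] = 6,  t[4] = 10,  t[5] = 16,  t[6] = 2,  t[7] = 18,  t[8] = 20,  t[9] = 14,  t[10] = 10,  t[11] = 0,  t[12] = 10,  t[13] = 10,  t[14] = 20,  t[15] = 6,  t[16] = 2,  t[17] = 8,  t[18] = 10,  t[19] = 18,  t[20] = 4,  t[21] = 22,  t[22] = 2,  t[23] = 0,  t[24] = 2,  t[25] = 2.
The sequence repeats with period 24.
So t[5317] = t[0 + ((5317-0) mod 24)] = t[13] = 10.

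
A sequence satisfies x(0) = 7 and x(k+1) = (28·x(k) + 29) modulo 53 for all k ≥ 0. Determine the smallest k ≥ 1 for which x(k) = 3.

x(0) = 7, x(1) = 13, x(2) = 22, x(3) = 9, x(4) = 16, x(5) = 0, x(6) = 29, x(7) = 46, x(8) = 45, x(9) = 17, x(10) = 28, x(11) = 18, x(12) = 3, x(13) = 7.
The sequence repeats with period 13.
The value 3 first appears (with k ≥ 1) at x(12).

12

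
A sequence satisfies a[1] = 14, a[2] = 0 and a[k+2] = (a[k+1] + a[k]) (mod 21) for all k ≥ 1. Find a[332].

14

We have a[1] = 14,  a[2] = 0,  a[3] = 14,  a[4] = 14,  a[5] = 7,  a[6] = 0,  a[7] = 7,  a[8] = 7,  a[9] = 14,  a[10] = 0.
The sequence repeats with period 8.
So a[332] = a[1 + ((332-1) mod 8)] = a[4] = 14.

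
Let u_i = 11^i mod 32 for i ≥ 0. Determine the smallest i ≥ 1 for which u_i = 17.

Listing terms: u_0 = 1, u_1 = 11, u_2 = 25, u_3 = 19, u_4 = 17, u_5 = 27, u_6 = 9, u_7 = 3, u_8 = 1.
The sequence repeats with period 8.
The value 17 first appears (with i ≥ 1) at u_4.

4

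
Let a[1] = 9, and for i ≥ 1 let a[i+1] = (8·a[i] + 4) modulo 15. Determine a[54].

a[1] = 9; a[2] = 1; a[3] = 12; a[4] = 10; a[5] = 9.
Since a[5] = a[1] = 9, the sequence is periodic with period 4.
So a[54] = a[1 + ((54-1) mod 4)] = a[2] = 1.

1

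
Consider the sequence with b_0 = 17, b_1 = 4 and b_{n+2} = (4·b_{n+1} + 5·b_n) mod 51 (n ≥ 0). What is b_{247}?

Computing terms: b_0 = 17, b_1 = 4, b_2 = 50, b_3 = 16, b_4 = 8, b_5 = 10, b_6 = 29, b_7 = 13, b_8 = 44, b_9 = 37, b_{10} = 11, b_{11} = 25, b_{12} = 2, b_{13} = 31, b_{14} = 32, b_{15} = 28, b_{16} = 17, b_{17} = 4.
Since (b_{16}, b_{17}) = (b_0, b_1) = (17, 4) (two consecutive terms determine the rest), the sequence is periodic with period 16.
So b_{247} = b_{0 + ((247-0) mod 16)} = b_7 = 13.

13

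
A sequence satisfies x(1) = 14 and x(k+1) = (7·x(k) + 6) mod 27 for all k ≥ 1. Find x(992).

Computing terms: x(1) = 14; x(2) = 23; x(3) = 5; x(4) = 14.
The sequence repeats with period 3.
(992 - 1) mod 3 = 1, so x(992) = x(2) = 23.

23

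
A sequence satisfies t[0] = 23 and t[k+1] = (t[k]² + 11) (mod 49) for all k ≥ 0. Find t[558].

t[0] = 23; t[1] = 1; t[2] = 12; t[3] = 8; t[4] = 26; t[5] = 1.
Since t[5] = t[1] = 1, the sequence is eventually periodic: after a pre-period of length 1 it cycles with period 4.
For k ≥ 1, t[k] depends only on (k - 1) mod 4. (558 - 1) mod 4 = 1, so t[558] = t[2] = 12.

12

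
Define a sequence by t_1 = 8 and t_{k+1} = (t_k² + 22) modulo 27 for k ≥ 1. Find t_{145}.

8

We have t_1 = 8,  t_2 = 5,  t_3 = 20,  t_4 = 17,  t_5 = 14,  t_6 = 2,  t_7 = 26,  t_8 = 23,  t_9 = 11,  t_{10} = 8.
Since t_{10} = t_1 = 8, the sequence is periodic with period 9.
(145 - 1) mod 9 = 0, so t_{145} = t_1 = 8.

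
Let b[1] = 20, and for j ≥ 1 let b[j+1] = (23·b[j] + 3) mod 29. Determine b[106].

20

b[1] = 20; b[2] = 28; b[3] = 9; b[4] = 7; b[5] = 19; b[6] = 5; b[7] = 2; b[8] = 20.
Since b[8] = b[1] = 20, the sequence is periodic with period 7.
(106 - 1) mod 7 = 0, so b[106] = b[1] = 20.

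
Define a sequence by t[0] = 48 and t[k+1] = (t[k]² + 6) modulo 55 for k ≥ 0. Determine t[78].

42

Computing terms: t[0] = 48,  t[1] = 0,  t[2] = 6,  t[3] = 42,  t[4] = 10,  t[5] = 51,  t[6] = 22,  t[7] = 50,  t[8] = 31,  t[9] = 32,  t[10] = 40,  t[11] = 11,  t[12] = 17,  t[13] = 20,  t[14] = 21,  t[15] = 7,  t[16] = 0.
Since t[16] = t[1] = 0, the sequence is eventually periodic: after a pre-period of length 1 it cycles with period 15.
For k ≥ 1, t[k] depends only on (k - 1) mod 15. (78 - 1) mod 15 = 2, so t[78] = t[3] = 42.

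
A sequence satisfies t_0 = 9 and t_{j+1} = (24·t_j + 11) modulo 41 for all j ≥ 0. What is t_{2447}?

10

We have t_0 = 9; t_1 = 22; t_2 = 6; t_3 = 32; t_4 = 0; t_5 = 11; t_6 = 29; t_7 = 10; t_8 = 5; t_9 = 8; t_{10} = 39; t_{11} = 4; t_{12} = 25; t_{13} = 37; t_{14} = 38; t_{15} = 21; t_{16} = 23; t_{17} = 30; t_{18} = 34; t_{19} = 7; t_{20} = 15; t_{21} = 2; t_{22} = 18; t_{23} = 33; t_{24} = 24; t_{25} = 13; t_{26} = 36; t_{27} = 14; t_{28} = 19; t_{29} = 16; t_{30} = 26; t_{31} = 20; t_{32} = 40; t_{33} = 28; t_{34} = 27; t_{35} = 3; t_{36} = 1; t_{37} = 35; t_{38} = 31; t_{39} = 17; t_{40} = 9.
The sequence repeats with period 40.
So t_{2447} = t_{0 + ((2447-0) mod 40)} = t_7 = 10.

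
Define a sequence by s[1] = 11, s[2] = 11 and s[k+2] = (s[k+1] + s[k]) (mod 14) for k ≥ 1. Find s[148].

We have s[1] = 11; s[2] = 11; s[3] = 8; s[4] = 5; s[5] = 13; s[6] = 4; s[7] = 3; s[8] = 7; s[9] = 10; s[10] = 3; s[11] = 13; s[12] = 2; s[13] = 1; s[14] = 3; s[15] = 4; s[16] = 7; s[17] = 11; s[18] = 4; s[19] = 1; s[20] = 5; s[21] = 6; s[22] = 11; s[23] = 3; s[24] = 0; s[25] = 3; s[26] = 3; s[27] = 6; s[28] = 9; s[29] = 1; s[30] = 10; s[31] = 11; s[32] = 7; s[33] = 4; s[34] = 11; s[35] = 1; s[36] = 12; s[37] = 13; s[38] = 11; s[39] = 10; s[40] = 7; s[41] = 3; s[42] = 10; s[43] = 13; s[44] = 9; s[45] = 8; s[46] = 3; s[47] = 11; s[48] = 0; s[49] = 11; s[50] = 11.
Since (s[49], s[50]) = (s[1], s[2]) = (11, 11) (two consecutive terms determine the rest), the sequence is periodic with period 48.
(148 - 1) mod 48 = 3, so s[148] = s[4] = 5.

5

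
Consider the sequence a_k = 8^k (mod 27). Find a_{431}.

17

a_1 = 8,  a_2 = 10,  a_3 = 26,  a_4 = 19,  a_5 = 17,  a_6 = 1,  a_7 = 8.
The sequence repeats with period 6.
(431 - 1) mod 6 = 4, so a_{431} = a_5 = 17.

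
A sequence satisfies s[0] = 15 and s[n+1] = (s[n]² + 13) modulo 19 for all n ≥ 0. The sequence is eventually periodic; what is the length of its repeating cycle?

s[0] = 15; s[1] = 10; s[2] = 18; s[3] = 14; s[4] = 0; s[5] = 13; s[6] = 11; s[7] = 1; s[8] = 14.
Since s[8] = s[3] = 14, the sequence is eventually periodic: after a pre-period of length 3 it cycles with period 5.

5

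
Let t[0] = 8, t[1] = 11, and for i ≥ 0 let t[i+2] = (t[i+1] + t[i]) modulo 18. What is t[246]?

2

t[0] = 8; t[1] = 11; t[2] = 1; t[3] = 12; t[4] = 13; t[5] = 7; t[6] = 2; t[7] = 9; t[8] = 11; t[9] = 2; t[10] = 13; t[11] = 15; t[12] = 10; t[13] = 7; t[14] = 17; t[15] = 6; t[16] = 5; t[17] = 11; t[18] = 16; t[19] = 9; t[20] = 7; t[21] = 16; t[22] = 5; t[23] = 3; t[24] = 8; t[25] = 11.
The sequence repeats with period 24.
(246 - 0) mod 24 = 6, so t[246] = t[6] = 2.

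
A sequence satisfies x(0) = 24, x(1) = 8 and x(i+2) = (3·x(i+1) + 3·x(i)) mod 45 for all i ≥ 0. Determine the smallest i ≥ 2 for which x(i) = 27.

Computing terms: x(0) = 24, x(1) = 8, x(2) = 6, x(3) = 42, x(4) = 9, x(5) = 18, x(6) = 36, x(7) = 27, x(8) = 9, x(9) = 18.
Since (x(8), x(9)) = (x(4), x(5)) = (9, 18) (two consecutive terms determine the rest), the sequence is eventually periodic: after a pre-period of length 4 it cycles with period 4.
The value 27 first appears (with i ≥ 2) at x(7).

7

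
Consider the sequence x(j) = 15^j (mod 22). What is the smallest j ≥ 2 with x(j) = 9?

Computing terms: x(1) = 15, x(2) = 5, x(3) = 9, x(4) = 3, x(5) = 1, x(6) = 15.
The sequence repeats with period 5.
The value 9 first appears (with j ≥ 2) at x(3).

3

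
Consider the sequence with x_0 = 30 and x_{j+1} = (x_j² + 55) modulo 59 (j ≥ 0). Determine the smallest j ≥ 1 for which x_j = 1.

x_0 = 30,  x_1 = 11,  x_2 = 58,  x_3 = 56,  x_4 = 5,  x_5 = 21,  x_6 = 24,  x_7 = 41,  x_8 = 25,  x_9 = 31,  x_{10} = 13,  x_{11} = 47,  x_{12} = 22,  x_{13} = 8,  x_{14} = 1,  x_{15} = 56.
Since x_{15} = x_3 = 56, the sequence is eventually periodic: after a pre-period of length 3 it cycles with period 12.
The value 1 first appears (with j ≥ 1) at x_{14}.

14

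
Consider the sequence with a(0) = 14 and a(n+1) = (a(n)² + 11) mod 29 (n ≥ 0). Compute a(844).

4

Listing terms: a(0) = 14,  a(1) = 4,  a(2) = 27,  a(3) = 15,  a(4) = 4.
Since a(4) = a(1) = 4, the sequence is eventually periodic: after a pre-period of length 1 it cycles with period 3.
For n ≥ 1, a(n) depends only on (n - 1) mod 3. (844 - 1) mod 3 = 0, so a(844) = a(1) = 4.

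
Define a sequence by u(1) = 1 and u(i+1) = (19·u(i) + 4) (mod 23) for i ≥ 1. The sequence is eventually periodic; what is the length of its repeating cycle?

u(1) = 1,  u(2) = 0,  u(3) = 4,  u(4) = 11,  u(5) = 6,  u(6) = 3,  u(7) = 15,  u(8) = 13,  u(9) = 21,  u(10) = 12,  u(11) = 2,  u(12) = 19,  u(13) = 20,  u(14) = 16,  u(15) = 9,  u(16) = 14,  u(17) = 17,  u(18) = 5,  u(19) = 7,  u(20) = 22,  u(21) = 8,  u(22) = 18,  u(23) = 1.
Since u(23) = u(1) = 1, the sequence is periodic with period 22.

22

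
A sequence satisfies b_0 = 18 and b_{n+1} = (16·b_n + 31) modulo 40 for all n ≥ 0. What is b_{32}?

Listing terms: b_0 = 18,  b_1 = 39,  b_2 = 15,  b_3 = 31,  b_4 = 7,  b_5 = 23,  b_6 = 39.
Since b_6 = b_1 = 39, the sequence is eventually periodic: after a pre-period of length 1 it cycles with period 5.
For n ≥ 1, b_n depends only on (n - 1) mod 5. (32 - 1) mod 5 = 1, so b_{32} = b_2 = 15.

15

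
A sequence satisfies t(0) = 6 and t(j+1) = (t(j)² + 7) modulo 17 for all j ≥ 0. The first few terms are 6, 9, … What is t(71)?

3

We have t(0) = 6, t(1) = 9, t(2) = 3, t(3) = 16, t(4) = 8, t(5) = 3.
Since t(5) = t(2) = 3, the sequence is eventually periodic: after a pre-period of length 2 it cycles with period 3.
For j ≥ 2, t(j) depends only on (j - 2) mod 3. (71 - 2) mod 3 = 0, so t(71) = t(2) = 3.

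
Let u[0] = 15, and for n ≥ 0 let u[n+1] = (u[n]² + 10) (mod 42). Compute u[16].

17

Listing terms: u[0] = 15,  u[1] = 25,  u[2] = 5,  u[3] = 35,  u[4] = 17,  u[5] = 5.
Since u[5] = u[2] = 5, the sequence is eventually periodic: after a pre-period of length 2 it cycles with period 3.
For n ≥ 2, u[n] depends only on (n - 2) mod 3. (16 - 2) mod 3 = 2, so u[16] = u[4] = 17.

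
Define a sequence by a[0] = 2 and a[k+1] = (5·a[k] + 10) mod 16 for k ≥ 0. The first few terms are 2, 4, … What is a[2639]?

Computing terms: a[0] = 2,  a[1] = 4,  a[2] = 14,  a[3] = 0,  a[4] = 10,  a[5] = 12,  a[6] = 6,  a[7] = 8,  a[8] = 2.
The sequence repeats with period 8.
(2639 - 0) mod 8 = 7, so a[2639] = a[7] = 8.

8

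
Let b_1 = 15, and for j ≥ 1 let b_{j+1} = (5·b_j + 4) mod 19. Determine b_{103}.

4

b_1 = 15; b_2 = 3; b_3 = 0; b_4 = 4; b_5 = 5; b_6 = 10; b_7 = 16; b_8 = 8; b_9 = 6; b_{10} = 15.
Since b_{10} = b_1 = 15, the sequence is periodic with period 9.
(103 - 1) mod 9 = 3, so b_{103} = b_4 = 4.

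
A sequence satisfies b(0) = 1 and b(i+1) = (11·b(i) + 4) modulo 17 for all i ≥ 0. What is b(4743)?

14

b(0) = 1; b(1) = 15; b(2) = 16; b(3) = 10; b(4) = 12; b(5) = 0; b(6) = 4; b(7) = 14; b(8) = 5; b(9) = 8; b(10) = 7; b(11) = 13; b(12) = 11; b(13) = 6; b(14) = 2; b(15) = 9; b(16) = 1.
Since b(16) = b(0) = 1, the sequence is periodic with period 16.
So b(4743) = b(0 + ((4743-0) mod 16)) = b(7) = 14.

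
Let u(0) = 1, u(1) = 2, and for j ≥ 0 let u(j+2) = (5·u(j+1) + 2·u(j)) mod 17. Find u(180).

4

u(0) = 1; u(1) = 2; u(2) = 12; u(3) = 13; u(4) = 4; u(5) = 12; u(6) = 0; u(7) = 7; u(8) = 1; u(9) = 2.
The sequence repeats with period 8.
So u(180) = u(0 + ((180-0) mod 8)) = u(4) = 4.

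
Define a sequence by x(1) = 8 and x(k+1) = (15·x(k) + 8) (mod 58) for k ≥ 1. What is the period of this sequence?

Computing terms: x(1) = 8; x(2) = 12; x(3) = 14; x(4) = 44; x(5) = 30; x(6) = 52; x(7) = 34; x(8) = 54; x(9) = 6; x(10) = 40; x(11) = 28; x(12) = 22; x(13) = 48; x(14) = 32; x(15) = 24; x(16) = 20; x(17) = 18; x(18) = 46; x(19) = 2; x(20) = 38; x(21) = 56; x(22) = 36; x(23) = 26; x(24) = 50; x(25) = 4; x(26) = 10; x(27) = 42; x(28) = 0; x(29) = 8.
Since x(29) = x(1) = 8, the sequence is periodic with period 28.

28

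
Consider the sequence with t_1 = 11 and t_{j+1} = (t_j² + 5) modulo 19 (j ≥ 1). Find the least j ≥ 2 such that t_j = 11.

Computing terms: t_1 = 11, t_2 = 12, t_3 = 16, t_4 = 14, t_5 = 11.
The sequence repeats with period 4.
The value 11 next appears (with j ≥ 2) at t_5.

5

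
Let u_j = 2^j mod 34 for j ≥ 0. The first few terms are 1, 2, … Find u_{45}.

u_0 = 1,  u_1 = 2,  u_2 = 4,  u_3 = 8,  u_4 = 16,  u_5 = 32,  u_6 = 30,  u_7 = 26,  u_8 = 18,  u_9 = 2.
Since u_9 = u_1 = 2, the sequence is eventually periodic: after a pre-period of length 1 it cycles with period 8.
For j ≥ 1, u_j depends only on (j - 1) mod 8. (45 - 1) mod 8 = 4, so u_{45} = u_5 = 32.

32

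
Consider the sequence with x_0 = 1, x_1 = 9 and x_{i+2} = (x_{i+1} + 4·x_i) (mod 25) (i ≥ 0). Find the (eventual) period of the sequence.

30

We have x_0 = 1; x_1 = 9; x_2 = 13; x_3 = 24; x_4 = 1; x_5 = 22; x_6 = 1; x_7 = 14; x_8 = 18; x_9 = 24; x_{10} = 21; x_{11} = 17; x_{12} = 1; x_{13} = 19; x_{14} = 23; x_{15} = 24; x_{16} = 16; x_{17} = 12; x_{18} = 1; x_{19} = 24; x_{20} = 3; x_{21} = 24; x_{22} = 11; x_{23} = 7; x_{24} = 1; x_{25} = 4; x_{26} = 8; x_{27} = 24; x_{28} = 6; x_{29} = 2; x_{30} = 1; x_{31} = 9.
Since (x_{30}, x_{31}) = (x_0, x_1) = (1, 9) (two consecutive terms determine the rest), the sequence is periodic with period 30.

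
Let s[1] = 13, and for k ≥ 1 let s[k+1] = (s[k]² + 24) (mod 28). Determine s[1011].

5

We have s[1] = 13, s[2] = 25, s[3] = 5, s[4] = 21, s[5] = 17, s[6] = 5.
Since s[6] = s[3] = 5, the sequence is eventually periodic: after a pre-period of length 2 it cycles with period 3.
For k ≥ 3, s[k] depends only on (k - 3) mod 3. (1011 - 3) mod 3 = 0, so s[1011] = s[3] = 5.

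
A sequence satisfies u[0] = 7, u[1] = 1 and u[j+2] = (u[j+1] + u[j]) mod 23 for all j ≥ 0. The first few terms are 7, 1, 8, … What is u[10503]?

17

Listing terms: u[0] = 7, u[1] = 1, u[2] = 8, u[3] = 9, u[4] = 17, u[5] = 3, u[6] = 20, u[7] = 0, u[8] = 20, u[9] = 20, u[10] = 17, u[11] = 14, u[12] = 8, u[13] = 22, u[14] = 7, u[15] = 6, u[16] = 13, u[17] = 19, u[18] = 9, u[19] = 5, u[20] = 14, u[21] = 19, u[22] = 10, u[23] = 6, u[24] = 16, u[25] = 22, u[26] = 15, u[27] = 14, u[28] = 6, u[29] = 20, u[30] = 3, u[31] = 0, u[32] = 3, u[33] = 3, u[34] = 6, u[35] = 9, u[36] = 15, u[37] = 1, u[38] = 16, u[39] = 17, u[40] = 10, u[41] = 4, u[42] = 14, u[43] = 18, u[44] = 9, u[45] = 4, u[46] = 13, u[47] = 17, u[48] = 7, u[49] = 1.
The sequence repeats with period 48.
So u[10503] = u[0 + ((10503-0) mod 48)] = u[39] = 17.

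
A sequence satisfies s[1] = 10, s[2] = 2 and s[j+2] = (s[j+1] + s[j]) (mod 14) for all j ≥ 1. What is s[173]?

2

Listing terms: s[1] = 10; s[2] = 2; s[3] = 12; s[4] = 0; s[5] = 12; s[6] = 12; s[7] = 10; s[8] = 8; s[9] = 4; s[10] = 12; s[11] = 2; s[12] = 0; s[13] = 2; s[14] = 2; s[15] = 4; s[16] = 6; s[17] = 10; s[18] = 2.
Since (s[17], s[18]) = (s[1], s[2]) = (10, 2) (two consecutive terms determine the rest), the sequence is periodic with period 16.
(173 - 1) mod 16 = 12, so s[173] = s[13] = 2.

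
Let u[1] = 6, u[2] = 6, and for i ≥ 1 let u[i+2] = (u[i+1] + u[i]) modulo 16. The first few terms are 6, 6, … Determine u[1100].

14

Listing terms: u[1] = 6, u[2] = 6, u[3] = 12, u[4] = 2, u[5] = 14, u[6] = 0, u[7] = 14, u[8] = 14, u[9] = 12, u[10] = 10, u[11] = 6, u[12] = 0, u[13] = 6, u[14] = 6.
Since (u[13], u[14]) = (u[1], u[2]) = (6, 6) (two consecutive terms determine the rest), the sequence is periodic with period 12.
So u[1100] = u[1 + ((1100-1) mod 12)] = u[8] = 14.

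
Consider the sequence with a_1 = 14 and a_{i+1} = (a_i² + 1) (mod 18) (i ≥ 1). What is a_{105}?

Listing terms: a_1 = 14, a_2 = 17, a_3 = 2, a_4 = 5, a_5 = 8, a_6 = 11, a_7 = 14.
The sequence repeats with period 6.
(105 - 1) mod 6 = 2, so a_{105} = a_3 = 2.

2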